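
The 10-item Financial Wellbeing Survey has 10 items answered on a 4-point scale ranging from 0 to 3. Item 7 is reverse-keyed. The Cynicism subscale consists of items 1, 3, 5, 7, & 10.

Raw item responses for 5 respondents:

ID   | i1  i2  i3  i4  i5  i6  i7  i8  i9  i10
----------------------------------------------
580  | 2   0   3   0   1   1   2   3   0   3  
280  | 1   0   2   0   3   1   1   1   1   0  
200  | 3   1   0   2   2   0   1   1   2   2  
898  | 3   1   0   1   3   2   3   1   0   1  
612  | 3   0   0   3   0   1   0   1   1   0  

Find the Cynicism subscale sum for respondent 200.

Respondent 200 raw: 3, 1, 0, 2, 2, 0, 1, 1, 2, 2.
Cynicism items: 1, 3, 5, 7, 10.
Reverse-coded (reverse-coded value = 3 − response):
  item 1: 3
  item 3: 0
  item 5: 2
  item 7: 3 − 1 = 2
  item 10: 2
Sum = 3 + 0 + 2 + 2 + 2 = 9

9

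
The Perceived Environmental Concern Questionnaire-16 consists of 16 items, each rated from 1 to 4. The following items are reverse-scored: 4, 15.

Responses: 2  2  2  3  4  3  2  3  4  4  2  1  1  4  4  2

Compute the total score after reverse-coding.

39

Apply reverse scoring (on a 1–4 scale, reversed = 5 − raw):
  item 4: 5 − 3 = 2
  item 15: 5 − 4 = 1
Scored items: 2, 2, 2, 2, 4, 3, 2, 3, 4, 4, 2, 1, 1, 4, 1, 2
Total = 2 + 2 + 2 + 2 + 4 + 3 + 2 + 3 + 4 + 4 + 2 + 1 + 1 + 4 + 1 + 2 = 39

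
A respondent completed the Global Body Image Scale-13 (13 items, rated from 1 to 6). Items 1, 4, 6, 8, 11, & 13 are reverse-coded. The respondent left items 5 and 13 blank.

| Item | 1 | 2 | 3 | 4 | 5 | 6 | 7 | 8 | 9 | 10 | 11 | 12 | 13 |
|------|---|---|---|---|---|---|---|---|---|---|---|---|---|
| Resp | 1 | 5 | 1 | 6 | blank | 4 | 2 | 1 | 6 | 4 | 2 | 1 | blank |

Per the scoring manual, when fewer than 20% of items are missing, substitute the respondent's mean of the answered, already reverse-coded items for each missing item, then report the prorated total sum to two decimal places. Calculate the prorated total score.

Reverse-coded (reverse-coded value = 7 − response):
  item 1: 7 − 1 = 6
  item 4: 7 − 6 = 1
  item 6: 7 − 4 = 3
  item 8: 7 − 1 = 6
  item 11: 7 − 2 = 5
Completed scored items (11 of 13): 6, 5, 1, 1, 3, 2, 6, 6, 4, 5, 1; sum = 40.
Person mean = 40 / 11 ≈ 3.6364
Prorated total = (40 / 11) × 13 = 47.27 (to 2 dp)

47.27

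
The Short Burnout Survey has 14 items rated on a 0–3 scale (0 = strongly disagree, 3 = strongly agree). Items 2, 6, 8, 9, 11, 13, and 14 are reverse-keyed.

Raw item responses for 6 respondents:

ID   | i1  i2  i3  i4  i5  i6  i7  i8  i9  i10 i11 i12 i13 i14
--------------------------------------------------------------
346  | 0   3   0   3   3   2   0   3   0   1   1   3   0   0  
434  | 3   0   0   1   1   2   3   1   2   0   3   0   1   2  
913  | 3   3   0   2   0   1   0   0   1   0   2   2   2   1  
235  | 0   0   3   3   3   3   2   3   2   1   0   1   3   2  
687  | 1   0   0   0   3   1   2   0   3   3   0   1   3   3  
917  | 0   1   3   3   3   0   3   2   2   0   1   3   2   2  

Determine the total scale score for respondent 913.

Respondent 913 raw: 3, 3, 0, 2, 0, 1, 0, 0, 1, 0, 2, 2, 2, 1.
Reverse-coded (reversed = (0+3) − raw = 3 − raw):
  item 1: 3
  item 2: 3 − 3 = 0
  item 3: 0
  item 4: 2
  item 5: 0
  item 6: 3 − 1 = 2
  item 7: 0
  item 8: 3 − 0 = 3
  item 9: 3 − 1 = 2
  item 10: 0
  item 11: 3 − 2 = 1
  item 12: 2
  item 13: 3 − 2 = 1
  item 14: 3 − 1 = 2
Sum = 3 + 0 + 0 + 2 + 0 + 2 + 0 + 3 + 2 + 0 + 1 + 2 + 1 + 2 = 18

18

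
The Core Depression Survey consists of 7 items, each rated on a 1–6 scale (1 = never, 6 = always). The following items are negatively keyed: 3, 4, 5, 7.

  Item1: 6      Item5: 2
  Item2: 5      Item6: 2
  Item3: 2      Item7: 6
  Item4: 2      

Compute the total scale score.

29

Apply reverse scoring (reverse-coded value = 7 − response):
  item 3: 7 − 2 = 5
  item 4: 7 − 2 = 5
  item 5: 7 − 2 = 5
  item 7: 7 − 6 = 1
Scored responses: 6, 5, 5, 5, 5, 2, 1
Total = 6 + 5 + 5 + 5 + 5 + 2 + 1 = 29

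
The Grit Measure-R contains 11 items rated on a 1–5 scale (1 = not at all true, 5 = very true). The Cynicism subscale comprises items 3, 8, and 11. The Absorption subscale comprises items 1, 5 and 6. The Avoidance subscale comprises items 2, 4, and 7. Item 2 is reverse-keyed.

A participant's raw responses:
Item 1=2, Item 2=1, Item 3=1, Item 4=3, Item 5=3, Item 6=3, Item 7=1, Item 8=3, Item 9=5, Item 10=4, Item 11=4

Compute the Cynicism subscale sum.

Cynicism items: 3, 8, 11.
  item 3: 1
  item 8: 3
  item 11: 4
Sum = 1 + 3 + 4 = 8

8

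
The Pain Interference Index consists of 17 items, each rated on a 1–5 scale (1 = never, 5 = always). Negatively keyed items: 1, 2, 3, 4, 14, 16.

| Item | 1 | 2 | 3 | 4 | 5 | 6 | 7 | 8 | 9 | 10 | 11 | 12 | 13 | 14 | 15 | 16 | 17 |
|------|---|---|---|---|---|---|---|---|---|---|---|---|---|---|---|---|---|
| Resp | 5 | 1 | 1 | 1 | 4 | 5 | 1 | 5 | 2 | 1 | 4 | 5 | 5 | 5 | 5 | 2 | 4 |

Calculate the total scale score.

62

Raw sum = 56. Negatively keyed items: 1, 2, 3, 4, 14, 16; their raw sum = 15.
Each reversal replaces raw with 6 − raw, changing the total by 6 − 2·raw per item.
Total = 56 + 6·6 − 2·15 = 56 + 36 − 30 = 62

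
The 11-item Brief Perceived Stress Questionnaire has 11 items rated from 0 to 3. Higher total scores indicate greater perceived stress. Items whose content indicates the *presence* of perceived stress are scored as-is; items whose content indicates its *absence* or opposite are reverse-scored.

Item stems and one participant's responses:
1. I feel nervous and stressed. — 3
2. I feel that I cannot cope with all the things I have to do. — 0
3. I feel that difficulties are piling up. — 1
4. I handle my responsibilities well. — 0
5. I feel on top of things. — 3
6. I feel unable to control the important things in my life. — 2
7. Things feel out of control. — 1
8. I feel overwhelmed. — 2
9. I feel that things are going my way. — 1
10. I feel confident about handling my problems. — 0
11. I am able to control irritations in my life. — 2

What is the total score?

Items 4, 5, 9, 10, 11 describe the absence/opposite of perceived stress → reverse-score.
reverse-coded value = 3 − response.
  item 1: 3
  item 2: 0
  item 3: 1
  item 4: 3 − 0 = 3
  item 5: 3 − 3 = 0
  item 6: 2
  item 7: 1
  item 8: 2
  item 9: 3 − 1 = 2
  item 10: 3 − 0 = 3
  item 11: 3 − 2 = 1
Total = 3 + 0 + 1 + 3 + 0 + 2 + 1 + 2 + 2 + 3 + 1 = 18

18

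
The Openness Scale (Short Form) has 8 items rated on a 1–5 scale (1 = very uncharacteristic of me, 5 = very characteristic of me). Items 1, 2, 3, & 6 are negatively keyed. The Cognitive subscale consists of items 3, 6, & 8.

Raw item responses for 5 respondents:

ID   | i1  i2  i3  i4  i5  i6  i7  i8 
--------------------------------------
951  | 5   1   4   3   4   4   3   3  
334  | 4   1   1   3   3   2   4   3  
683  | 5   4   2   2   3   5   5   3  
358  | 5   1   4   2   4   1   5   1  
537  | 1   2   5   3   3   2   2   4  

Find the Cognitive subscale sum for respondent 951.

7

Respondent 951 raw: 5, 1, 4, 3, 4, 4, 3, 3.
Cognitive items: 3, 6, 8.
Reverse-coded (reverse-coded value = 6 − response):
  item 3: 6 − 4 = 2
  item 6: 6 − 4 = 2
  item 8: 3
Sum = 2 + 2 + 3 = 7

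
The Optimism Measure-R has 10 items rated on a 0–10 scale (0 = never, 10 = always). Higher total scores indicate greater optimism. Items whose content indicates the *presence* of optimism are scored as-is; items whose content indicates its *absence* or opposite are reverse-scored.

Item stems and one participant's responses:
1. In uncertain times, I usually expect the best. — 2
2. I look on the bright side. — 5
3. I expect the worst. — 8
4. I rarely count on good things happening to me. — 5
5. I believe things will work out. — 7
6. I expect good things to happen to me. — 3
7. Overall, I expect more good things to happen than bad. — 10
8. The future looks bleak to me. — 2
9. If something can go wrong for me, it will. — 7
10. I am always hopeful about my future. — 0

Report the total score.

Items 3, 4, 8, 9 describe the absence/opposite of optimism → reverse-score.
reversed = (0+10) − raw = 10 − raw.
  item 1: 2
  item 2: 5
  item 3: 10 − 8 = 2
  item 4: 10 − 5 = 5
  item 5: 7
  item 6: 3
  item 7: 10
  item 8: 10 − 2 = 8
  item 9: 10 − 7 = 3
  item 10: 0
Total = 2 + 5 + 2 + 5 + 7 + 3 + 10 + 8 + 3 + 0 = 45

45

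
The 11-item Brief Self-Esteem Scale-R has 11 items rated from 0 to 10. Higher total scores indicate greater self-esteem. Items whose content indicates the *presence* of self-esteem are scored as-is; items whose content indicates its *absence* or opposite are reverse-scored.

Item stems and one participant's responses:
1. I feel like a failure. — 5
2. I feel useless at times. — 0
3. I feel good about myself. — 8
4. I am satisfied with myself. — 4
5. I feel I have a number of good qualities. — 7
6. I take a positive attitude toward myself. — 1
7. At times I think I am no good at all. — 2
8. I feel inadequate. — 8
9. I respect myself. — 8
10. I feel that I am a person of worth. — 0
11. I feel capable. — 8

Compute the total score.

61

Items 1, 2, 7, 8 describe the absence/opposite of self-esteem → reverse-score.
reverse-coded value = 10 − response.
  item 1: 10 − 5 = 5
  item 2: 10 − 0 = 10
  item 3: 8
  item 4: 4
  item 5: 7
  item 6: 1
  item 7: 10 − 2 = 8
  item 8: 10 − 8 = 2
  item 9: 8
  item 10: 0
  item 11: 8
Total = 5 + 10 + 8 + 4 + 7 + 1 + 8 + 2 + 8 + 0 + 8 = 61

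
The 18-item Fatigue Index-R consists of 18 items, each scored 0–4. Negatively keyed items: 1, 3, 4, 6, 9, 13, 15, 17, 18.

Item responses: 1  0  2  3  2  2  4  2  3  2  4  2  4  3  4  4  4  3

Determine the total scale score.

33

Negatively keyed items use 4 − raw:
  item 1: 4 − 1 = 3
  item 3: 4 − 2 = 2
  item 4: 4 − 3 = 1
  item 6: 4 − 2 = 2
  item 9: 4 − 3 = 1
  item 13: 4 − 4 = 0
  item 15: 4 − 4 = 0
  item 17: 4 − 4 = 0
  item 18: 4 − 3 = 1
Scored items: 3, 0, 2, 1, 2, 2, 4, 2, 1, 2, 4, 2, 0, 3, 0, 4, 0, 1
Total = 3 + 0 + 2 + 1 + 2 + 2 + 4 + 2 + 1 + 2 + 4 + 2 + 0 + 3 + 0 + 4 + 0 + 1 = 33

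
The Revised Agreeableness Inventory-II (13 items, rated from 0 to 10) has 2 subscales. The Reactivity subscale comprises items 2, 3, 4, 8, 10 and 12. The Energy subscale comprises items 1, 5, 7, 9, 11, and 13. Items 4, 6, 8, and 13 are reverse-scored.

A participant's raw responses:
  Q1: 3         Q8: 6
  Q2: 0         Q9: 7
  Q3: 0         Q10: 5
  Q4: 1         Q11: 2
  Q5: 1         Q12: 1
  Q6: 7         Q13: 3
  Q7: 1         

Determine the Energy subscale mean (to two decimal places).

3.50

Energy items: 1, 5, 7, 9, 11, 13.
Of these, item 13 is reverse-scored; reverse-coded value = 10 − response.
  item 1: 3
  item 5: 1
  item 7: 1
  item 9: 7
  item 11: 2
  item 13: 10 − 3 = 7
Sum = 3 + 1 + 1 + 7 + 2 + 7 = 21
Mean = 21 / 6 = 3.50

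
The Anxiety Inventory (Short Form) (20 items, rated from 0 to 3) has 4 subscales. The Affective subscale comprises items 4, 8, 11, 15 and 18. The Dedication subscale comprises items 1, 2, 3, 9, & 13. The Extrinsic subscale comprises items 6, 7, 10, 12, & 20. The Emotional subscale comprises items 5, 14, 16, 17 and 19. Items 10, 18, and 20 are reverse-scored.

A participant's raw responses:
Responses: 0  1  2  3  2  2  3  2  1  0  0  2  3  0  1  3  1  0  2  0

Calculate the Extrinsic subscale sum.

13

Extrinsic items: 6, 7, 10, 12, 20.
Of these, items 10 and 20 are reverse-scored; reversed = (0+3) − raw = 3 − raw.
  item 6: 2
  item 7: 3
  item 10: 3 − 0 = 3
  item 12: 2
  item 20: 3 − 0 = 3
Sum = 2 + 3 + 3 + 2 + 3 = 13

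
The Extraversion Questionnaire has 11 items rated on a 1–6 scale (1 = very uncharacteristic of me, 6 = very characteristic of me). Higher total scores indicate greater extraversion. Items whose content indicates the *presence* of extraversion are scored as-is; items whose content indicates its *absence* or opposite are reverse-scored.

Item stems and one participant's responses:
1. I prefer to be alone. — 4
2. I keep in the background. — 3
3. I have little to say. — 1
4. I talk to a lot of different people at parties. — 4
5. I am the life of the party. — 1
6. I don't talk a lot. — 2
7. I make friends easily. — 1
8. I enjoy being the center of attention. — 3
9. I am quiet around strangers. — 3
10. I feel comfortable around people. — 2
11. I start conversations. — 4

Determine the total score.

Items 1, 2, 3, 6, 9 describe the absence/opposite of extraversion → reverse-score.
reverse-coded value = 7 − response.
  item 1: 7 − 4 = 3
  item 2: 7 − 3 = 4
  item 3: 7 − 1 = 6
  item 4: 4
  item 5: 1
  item 6: 7 − 2 = 5
  item 7: 1
  item 8: 3
  item 9: 7 − 3 = 4
  item 10: 2
  item 11: 4
Total = 3 + 4 + 6 + 4 + 1 + 5 + 1 + 3 + 4 + 2 + 4 = 37

37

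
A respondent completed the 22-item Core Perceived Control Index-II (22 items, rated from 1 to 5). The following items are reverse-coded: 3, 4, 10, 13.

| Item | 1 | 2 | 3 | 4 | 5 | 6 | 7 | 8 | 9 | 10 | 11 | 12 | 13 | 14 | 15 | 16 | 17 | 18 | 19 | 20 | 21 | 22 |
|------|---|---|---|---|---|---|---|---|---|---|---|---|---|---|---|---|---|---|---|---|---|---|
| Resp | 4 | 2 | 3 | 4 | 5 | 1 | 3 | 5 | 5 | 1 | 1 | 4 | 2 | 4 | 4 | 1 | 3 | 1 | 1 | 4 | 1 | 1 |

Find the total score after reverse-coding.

64

Raw sum = 60. Reverse-coded items: 3, 4, 10, 13; their raw sum = 10.
Each reversal replaces raw with 6 − raw, changing the total by 6 − 2·raw per item.
Total = 60 + 4·6 − 2·10 = 60 + 24 − 20 = 64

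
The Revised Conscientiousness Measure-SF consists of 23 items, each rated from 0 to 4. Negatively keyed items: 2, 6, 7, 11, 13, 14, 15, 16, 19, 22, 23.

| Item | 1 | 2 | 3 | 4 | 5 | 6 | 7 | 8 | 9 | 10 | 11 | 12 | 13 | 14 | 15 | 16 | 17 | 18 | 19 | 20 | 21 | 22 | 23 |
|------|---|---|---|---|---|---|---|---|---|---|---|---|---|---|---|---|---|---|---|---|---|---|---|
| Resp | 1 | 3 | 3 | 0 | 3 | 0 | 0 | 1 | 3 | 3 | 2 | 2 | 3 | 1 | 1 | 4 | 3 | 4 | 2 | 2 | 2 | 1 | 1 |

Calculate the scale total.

53

Apply reverse scoring (reversed = (0+4) − raw = 4 − raw):
  item 2: 4 − 3 = 1
  item 6: 4 − 0 = 4
  item 7: 4 − 0 = 4
  item 11: 4 − 2 = 2
  item 13: 4 − 3 = 1
  item 14: 4 − 1 = 3
  item 15: 4 − 1 = 3
  item 16: 4 − 4 = 0
  item 19: 4 − 2 = 2
  item 22: 4 − 1 = 3
  item 23: 4 − 1 = 3
Scored items: 1, 1, 3, 0, 3, 4, 4, 1, 3, 3, 2, 2, 1, 3, 3, 0, 3, 4, 2, 2, 2, 3, 3
Total = 1 + 1 + 3 + 0 + 3 + 4 + 4 + 1 + 3 + 3 + 2 + 2 + 1 + 3 + 3 + 0 + 3 + 4 + 2 + 2 + 2 + 3 + 3 = 53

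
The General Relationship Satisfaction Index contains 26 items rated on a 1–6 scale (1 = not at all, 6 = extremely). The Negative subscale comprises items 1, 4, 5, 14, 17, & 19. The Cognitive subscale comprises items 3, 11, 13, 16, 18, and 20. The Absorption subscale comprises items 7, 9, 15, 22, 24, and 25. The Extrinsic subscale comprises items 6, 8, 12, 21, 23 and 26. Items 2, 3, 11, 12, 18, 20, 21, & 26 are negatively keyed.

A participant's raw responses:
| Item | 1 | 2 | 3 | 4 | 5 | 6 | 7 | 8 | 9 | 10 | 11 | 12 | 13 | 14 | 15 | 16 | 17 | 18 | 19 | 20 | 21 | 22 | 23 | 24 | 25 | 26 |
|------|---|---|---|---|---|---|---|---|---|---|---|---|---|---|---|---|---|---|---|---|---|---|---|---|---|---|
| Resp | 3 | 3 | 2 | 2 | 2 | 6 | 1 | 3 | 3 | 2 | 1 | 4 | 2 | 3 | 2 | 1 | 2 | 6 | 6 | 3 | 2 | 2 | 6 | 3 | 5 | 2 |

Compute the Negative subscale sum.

18

Negative items: 1, 4, 5, 14, 17, 19.
  item 1: 3
  item 4: 2
  item 5: 2
  item 14: 3
  item 17: 2
  item 19: 6
Sum = 3 + 2 + 2 + 3 + 2 + 6 = 18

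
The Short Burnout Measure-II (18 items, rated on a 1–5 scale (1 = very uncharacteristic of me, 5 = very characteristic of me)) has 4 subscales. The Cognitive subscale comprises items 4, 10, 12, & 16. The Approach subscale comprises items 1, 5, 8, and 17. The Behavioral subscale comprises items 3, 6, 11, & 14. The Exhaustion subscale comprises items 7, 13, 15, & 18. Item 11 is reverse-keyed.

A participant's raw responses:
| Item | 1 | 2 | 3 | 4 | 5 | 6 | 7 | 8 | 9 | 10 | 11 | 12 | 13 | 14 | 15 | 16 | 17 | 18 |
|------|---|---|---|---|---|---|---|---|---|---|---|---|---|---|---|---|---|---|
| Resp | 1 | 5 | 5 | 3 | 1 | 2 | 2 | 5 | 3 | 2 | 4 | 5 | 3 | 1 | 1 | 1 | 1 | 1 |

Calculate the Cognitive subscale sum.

Cognitive items: 4, 10, 12, 16.
  item 4: 3
  item 10: 2
  item 12: 5
  item 16: 1
Sum = 3 + 2 + 5 + 1 = 11

11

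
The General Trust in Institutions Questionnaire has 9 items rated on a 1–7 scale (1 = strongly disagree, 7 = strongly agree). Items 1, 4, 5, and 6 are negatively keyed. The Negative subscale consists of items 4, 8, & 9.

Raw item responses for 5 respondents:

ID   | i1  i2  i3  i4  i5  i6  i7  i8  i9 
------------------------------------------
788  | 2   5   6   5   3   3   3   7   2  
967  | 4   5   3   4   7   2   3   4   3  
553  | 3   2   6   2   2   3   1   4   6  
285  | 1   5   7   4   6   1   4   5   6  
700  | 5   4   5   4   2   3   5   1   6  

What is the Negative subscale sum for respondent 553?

16

Respondent 553 raw: 3, 2, 6, 2, 2, 3, 1, 4, 6.
Negative items: 4, 8, 9.
Reverse-coded (reverse-coded value = 8 − response):
  item 4: 8 − 2 = 6
  item 8: 4
  item 9: 6
Sum = 6 + 4 + 6 = 16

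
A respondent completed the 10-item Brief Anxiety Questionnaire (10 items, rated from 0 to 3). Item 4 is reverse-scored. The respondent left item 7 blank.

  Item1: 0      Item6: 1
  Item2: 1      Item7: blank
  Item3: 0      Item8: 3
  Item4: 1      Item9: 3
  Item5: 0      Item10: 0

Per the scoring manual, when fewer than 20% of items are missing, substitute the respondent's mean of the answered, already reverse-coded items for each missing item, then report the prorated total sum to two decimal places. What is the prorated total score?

11.11

Reverse-coded (on a 0–3 scale, reversed = 3 − raw):
  item 4: 3 − 1 = 2
Completed scored items (9 of 10): 0, 1, 0, 2, 0, 1, 3, 3, 0; sum = 10.
Person mean = 10 / 9 ≈ 1.1111
Prorated total = (10 / 9) × 10 = 11.11 (to 2 dp)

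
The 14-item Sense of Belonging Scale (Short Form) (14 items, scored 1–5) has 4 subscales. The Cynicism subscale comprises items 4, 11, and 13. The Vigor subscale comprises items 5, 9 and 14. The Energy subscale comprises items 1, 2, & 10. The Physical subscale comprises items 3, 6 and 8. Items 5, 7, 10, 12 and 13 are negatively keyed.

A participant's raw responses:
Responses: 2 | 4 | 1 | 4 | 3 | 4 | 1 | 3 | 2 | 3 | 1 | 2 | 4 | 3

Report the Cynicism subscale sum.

Cynicism items: 4, 11, 13.
Of these, item 13 is negatively keyed; reverse-coded value = 6 − response.
  item 4: 4
  item 11: 1
  item 13: 6 − 4 = 2
Sum = 4 + 1 + 2 = 7

7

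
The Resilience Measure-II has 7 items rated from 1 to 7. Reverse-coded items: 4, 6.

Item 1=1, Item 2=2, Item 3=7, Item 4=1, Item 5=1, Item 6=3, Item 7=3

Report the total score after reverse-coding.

Reverse-coded items (reverse-coded value = 8 − response):
  item 4: 8 − 1 = 7
  item 6: 8 − 3 = 5
After reverse-coding: 1, 2, 7, 7, 1, 5, 3
Total = 1 + 2 + 7 + 7 + 1 + 5 + 3 = 26

26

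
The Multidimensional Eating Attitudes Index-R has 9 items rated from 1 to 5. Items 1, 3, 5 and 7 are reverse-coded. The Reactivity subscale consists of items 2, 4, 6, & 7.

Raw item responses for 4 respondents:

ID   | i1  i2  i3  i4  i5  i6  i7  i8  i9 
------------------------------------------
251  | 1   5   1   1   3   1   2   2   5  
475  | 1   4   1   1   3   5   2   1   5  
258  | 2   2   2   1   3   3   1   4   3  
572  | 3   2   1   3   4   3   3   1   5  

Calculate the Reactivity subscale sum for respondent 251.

Respondent 251 raw: 1, 5, 1, 1, 3, 1, 2, 2, 5.
Reactivity items: 2, 4, 6, 7.
Reverse-coded (on a 1–5 scale, reversed = 6 − raw):
  item 2: 5
  item 4: 1
  item 6: 1
  item 7: 6 − 2 = 4
Sum = 5 + 1 + 1 + 4 = 11

11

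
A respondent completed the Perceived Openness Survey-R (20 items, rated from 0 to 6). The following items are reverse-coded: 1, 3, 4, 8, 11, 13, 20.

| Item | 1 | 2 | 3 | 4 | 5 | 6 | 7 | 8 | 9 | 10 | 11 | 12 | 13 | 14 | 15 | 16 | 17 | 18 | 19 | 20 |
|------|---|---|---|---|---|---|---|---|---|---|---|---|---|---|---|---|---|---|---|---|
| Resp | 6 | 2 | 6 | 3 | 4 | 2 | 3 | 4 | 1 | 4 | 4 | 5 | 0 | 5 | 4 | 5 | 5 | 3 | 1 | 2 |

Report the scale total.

Reversing items 1, 3, 4, 8, 11, 13, & 20 with 6 − raw:
Total = (6−6) + 2 + (6−6) + (6−3) + 4 + 2 + 3 + (6−4) + 1 + 4 + (6−4) + 5 + (6−0) + 5 + 4 + 5 + 5 + 3 + 1 + (6−2)
      = 0 + 2 + 0 + 3 + 4 + 2 + 3 + 2 + 1 + 4 + 2 + 5 + 6 + 5 + 4 + 5 + 5 + 3 + 1 + 4 = 61

61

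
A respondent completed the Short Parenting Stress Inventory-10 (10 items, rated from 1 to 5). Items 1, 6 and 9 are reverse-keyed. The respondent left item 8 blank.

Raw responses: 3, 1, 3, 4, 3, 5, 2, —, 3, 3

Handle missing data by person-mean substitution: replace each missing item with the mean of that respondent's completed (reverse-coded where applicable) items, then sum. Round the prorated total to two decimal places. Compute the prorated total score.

Reverse-coded (reversed = (1+5) − raw = 6 − raw):
  item 1: 6 − 3 = 3
  item 6: 6 − 5 = 1
  item 9: 6 − 3 = 3
Completed scored items (9 of 10): 3, 1, 3, 4, 3, 1, 2, 3, 3; sum = 23.
Person mean = 23 / 9 ≈ 2.5556
Prorated total = (23 / 9) × 10 = 25.56 (to 2 dp)

25.56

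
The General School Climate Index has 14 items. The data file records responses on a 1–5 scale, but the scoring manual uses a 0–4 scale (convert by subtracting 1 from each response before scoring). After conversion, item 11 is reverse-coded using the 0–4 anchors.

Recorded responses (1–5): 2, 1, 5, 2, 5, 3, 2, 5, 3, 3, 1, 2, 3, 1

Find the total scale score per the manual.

Convert to 0–4: 1, 0, 4, 1, 4, 2, 1, 4, 2, 2, 0, 1, 2, 0
Reverse-coded (reversed = (0+4) − raw = 4 − raw):
  item 11: 4 − 0 = 4
Scored: 1, 0, 4, 1, 4, 2, 1, 4, 2, 2, 4, 1, 2, 0
Total = 28

28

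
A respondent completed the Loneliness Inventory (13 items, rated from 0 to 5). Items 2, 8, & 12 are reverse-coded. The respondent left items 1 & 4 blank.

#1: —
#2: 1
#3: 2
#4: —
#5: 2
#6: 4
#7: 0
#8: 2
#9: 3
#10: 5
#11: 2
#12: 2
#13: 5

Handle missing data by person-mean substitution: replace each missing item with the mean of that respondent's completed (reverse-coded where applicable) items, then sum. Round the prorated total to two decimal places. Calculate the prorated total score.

Reverse-coded (on a 0–5 scale, reversed = 5 − raw):
  item 2: 5 − 1 = 4
  item 8: 5 − 2 = 3
  item 12: 5 − 2 = 3
Completed scored items (11 of 13): 4, 2, 2, 4, 0, 3, 3, 5, 2, 3, 5; sum = 33.
Person mean = 33 / 11 ≈ 3.0000
Prorated total = (33 / 11) × 13 = 39.00 (to 2 dp)

39.00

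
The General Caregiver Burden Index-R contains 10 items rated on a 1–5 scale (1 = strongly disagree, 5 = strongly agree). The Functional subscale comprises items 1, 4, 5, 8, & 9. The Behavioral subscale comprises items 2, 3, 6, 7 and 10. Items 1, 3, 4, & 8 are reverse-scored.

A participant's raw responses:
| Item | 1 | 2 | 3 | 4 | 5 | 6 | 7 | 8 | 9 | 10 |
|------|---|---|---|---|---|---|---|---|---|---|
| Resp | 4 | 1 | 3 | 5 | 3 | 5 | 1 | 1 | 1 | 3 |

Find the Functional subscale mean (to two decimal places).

Functional items: 1, 4, 5, 8, 9.
Of these, items 1, 4, and 8 are reverse-scored; reverse-coded value = 6 − response.
  item 1: 6 − 4 = 2
  item 4: 6 − 5 = 1
  item 5: 3
  item 8: 6 − 1 = 5
  item 9: 1
Sum = 2 + 1 + 3 + 5 + 1 = 12
Mean = 12 / 5 = 2.40

2.40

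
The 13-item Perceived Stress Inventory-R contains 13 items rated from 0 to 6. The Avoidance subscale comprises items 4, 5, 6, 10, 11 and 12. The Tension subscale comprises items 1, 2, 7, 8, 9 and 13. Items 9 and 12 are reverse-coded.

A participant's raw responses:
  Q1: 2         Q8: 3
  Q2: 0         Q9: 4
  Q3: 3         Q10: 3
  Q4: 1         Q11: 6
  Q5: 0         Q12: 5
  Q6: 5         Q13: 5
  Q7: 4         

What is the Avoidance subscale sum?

16

Avoidance items: 4, 5, 6, 10, 11, 12.
Of these, item 12 is reverse-coded; on a 0–6 scale, reversed = 6 − raw.
  item 4: 1
  item 5: 0
  item 6: 5
  item 10: 3
  item 11: 6
  item 12: 6 − 5 = 1
Sum = 1 + 0 + 5 + 3 + 6 + 1 = 16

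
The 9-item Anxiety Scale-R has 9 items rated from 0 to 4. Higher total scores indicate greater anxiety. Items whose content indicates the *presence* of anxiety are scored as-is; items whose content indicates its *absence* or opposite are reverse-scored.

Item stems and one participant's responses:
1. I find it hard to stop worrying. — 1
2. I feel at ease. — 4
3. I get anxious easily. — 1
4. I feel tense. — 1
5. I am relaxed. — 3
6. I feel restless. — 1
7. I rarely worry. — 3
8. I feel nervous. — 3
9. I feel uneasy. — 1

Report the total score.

10

Items 2, 5, 7 describe the absence/opposite of anxiety → reverse-score.
reverse-coded value = 4 − response.
  item 1: 1
  item 2: 4 − 4 = 0
  item 3: 1
  item 4: 1
  item 5: 4 − 3 = 1
  item 6: 1
  item 7: 4 − 3 = 1
  item 8: 3
  item 9: 1
Total = 1 + 0 + 1 + 1 + 1 + 1 + 1 + 3 + 1 = 10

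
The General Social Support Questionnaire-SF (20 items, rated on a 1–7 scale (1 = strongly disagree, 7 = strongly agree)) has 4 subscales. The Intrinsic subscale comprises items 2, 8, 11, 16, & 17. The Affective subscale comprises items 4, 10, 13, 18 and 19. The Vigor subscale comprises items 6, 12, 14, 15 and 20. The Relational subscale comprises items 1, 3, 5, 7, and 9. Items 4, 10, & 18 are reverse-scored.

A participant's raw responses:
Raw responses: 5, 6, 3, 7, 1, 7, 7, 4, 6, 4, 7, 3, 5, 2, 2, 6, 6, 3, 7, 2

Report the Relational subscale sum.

22

Relational items: 1, 3, 5, 7, 9.
  item 1: 5
  item 3: 3
  item 5: 1
  item 7: 7
  item 9: 6
Sum = 5 + 3 + 1 + 7 + 6 = 22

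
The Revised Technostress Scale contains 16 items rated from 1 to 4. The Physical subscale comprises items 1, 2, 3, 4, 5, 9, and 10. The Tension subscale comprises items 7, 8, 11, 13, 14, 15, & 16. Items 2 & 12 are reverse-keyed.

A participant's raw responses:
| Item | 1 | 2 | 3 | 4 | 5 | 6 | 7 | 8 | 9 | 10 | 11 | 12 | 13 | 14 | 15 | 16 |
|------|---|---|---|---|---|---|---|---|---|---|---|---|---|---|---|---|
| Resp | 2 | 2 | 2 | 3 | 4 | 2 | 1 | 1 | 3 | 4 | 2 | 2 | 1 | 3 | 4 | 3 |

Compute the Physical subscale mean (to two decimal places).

3.00

Physical items: 1, 2, 3, 4, 5, 9, 10.
Of these, item 2 is reverse-keyed; reversed = (1+4) − raw = 5 − raw.
  item 1: 2
  item 2: 5 − 2 = 3
  item 3: 2
  item 4: 3
  item 5: 4
  item 9: 3
  item 10: 4
Sum = 2 + 3 + 2 + 3 + 4 + 3 + 4 = 21
Mean = 21 / 7 = 3.00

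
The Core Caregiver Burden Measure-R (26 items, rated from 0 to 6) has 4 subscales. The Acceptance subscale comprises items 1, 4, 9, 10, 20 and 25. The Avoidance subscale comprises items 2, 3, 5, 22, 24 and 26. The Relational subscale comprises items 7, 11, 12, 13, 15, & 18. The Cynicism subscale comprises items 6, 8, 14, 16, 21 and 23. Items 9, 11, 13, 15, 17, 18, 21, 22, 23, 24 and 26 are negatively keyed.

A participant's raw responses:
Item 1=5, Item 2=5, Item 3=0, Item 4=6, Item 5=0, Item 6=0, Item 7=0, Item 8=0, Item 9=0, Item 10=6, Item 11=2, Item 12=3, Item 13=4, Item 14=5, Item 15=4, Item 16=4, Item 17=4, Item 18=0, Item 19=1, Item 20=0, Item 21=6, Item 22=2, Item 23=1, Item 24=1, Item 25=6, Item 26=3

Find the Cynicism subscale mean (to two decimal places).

2.33

Cynicism items: 6, 8, 14, 16, 21, 23.
Of these, items 21 and 23 are negatively keyed; reversed = (0+6) − raw = 6 − raw.
  item 6: 0
  item 8: 0
  item 14: 5
  item 16: 4
  item 21: 6 − 6 = 0
  item 23: 6 − 1 = 5
Sum = 0 + 0 + 5 + 4 + 0 + 5 = 14
Mean = 14 / 6 = 2.33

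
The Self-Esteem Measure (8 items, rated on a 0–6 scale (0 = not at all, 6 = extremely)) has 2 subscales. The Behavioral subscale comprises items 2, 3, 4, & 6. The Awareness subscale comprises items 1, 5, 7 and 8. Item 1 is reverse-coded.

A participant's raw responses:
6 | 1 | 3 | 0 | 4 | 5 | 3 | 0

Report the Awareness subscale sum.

7

Awareness items: 1, 5, 7, 8.
Of these, item 1 is reverse-coded; reversed = (0+6) − raw = 6 − raw.
  item 1: 6 − 6 = 0
  item 5: 4
  item 7: 3
  item 8: 0
Sum = 0 + 4 + 3 + 0 = 7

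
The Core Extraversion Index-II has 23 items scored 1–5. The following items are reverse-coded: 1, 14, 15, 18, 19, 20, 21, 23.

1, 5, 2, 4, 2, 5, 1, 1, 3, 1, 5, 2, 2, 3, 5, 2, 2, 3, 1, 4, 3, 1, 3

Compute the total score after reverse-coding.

63

Apply reverse scoring (reverse-coded value = 6 − response):
  item 1: 6 − 1 = 5
  item 14: 6 − 3 = 3
  item 15: 6 − 5 = 1
  item 18: 6 − 3 = 3
  item 19: 6 − 1 = 5
  item 20: 6 − 4 = 2
  item 21: 6 − 3 = 3
  item 23: 6 − 3 = 3
Scored responses: 5, 5, 2, 4, 2, 5, 1, 1, 3, 1, 5, 2, 2, 3, 1, 2, 2, 3, 5, 2, 3, 1, 3
Total = 5 + 5 + 2 + 4 + 2 + 5 + 1 + 1 + 3 + 1 + 5 + 2 + 2 + 3 + 1 + 2 + 2 + 3 + 5 + 2 + 3 + 1 + 3 = 63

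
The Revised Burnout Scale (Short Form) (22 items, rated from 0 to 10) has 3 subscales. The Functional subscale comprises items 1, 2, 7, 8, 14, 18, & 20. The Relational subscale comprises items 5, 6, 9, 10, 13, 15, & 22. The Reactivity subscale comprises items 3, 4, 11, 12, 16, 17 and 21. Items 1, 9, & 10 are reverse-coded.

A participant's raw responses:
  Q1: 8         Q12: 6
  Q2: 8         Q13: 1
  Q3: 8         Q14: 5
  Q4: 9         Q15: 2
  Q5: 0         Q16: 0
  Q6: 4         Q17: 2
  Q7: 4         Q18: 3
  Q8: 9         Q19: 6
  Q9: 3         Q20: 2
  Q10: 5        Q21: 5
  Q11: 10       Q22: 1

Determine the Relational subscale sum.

Relational items: 5, 6, 9, 10, 13, 15, 22.
Of these, items 9 and 10 are reverse-coded; reversed = (0+10) − raw = 10 − raw.
  item 5: 0
  item 6: 4
  item 9: 10 − 3 = 7
  item 10: 10 − 5 = 5
  item 13: 1
  item 15: 2
  item 22: 1
Sum = 0 + 4 + 7 + 5 + 1 + 2 + 1 = 20

20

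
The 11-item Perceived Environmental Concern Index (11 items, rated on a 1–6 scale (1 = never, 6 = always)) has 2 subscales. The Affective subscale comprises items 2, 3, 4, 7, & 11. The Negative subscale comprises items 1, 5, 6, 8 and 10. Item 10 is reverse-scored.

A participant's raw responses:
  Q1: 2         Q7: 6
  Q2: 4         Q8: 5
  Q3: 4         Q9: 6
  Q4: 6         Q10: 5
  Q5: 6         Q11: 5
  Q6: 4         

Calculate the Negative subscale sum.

19

Negative items: 1, 5, 6, 8, 10.
Of these, item 10 is reverse-scored; reversed = (1+6) − raw = 7 − raw.
  item 1: 2
  item 5: 6
  item 6: 4
  item 8: 5
  item 10: 7 − 5 = 2
Sum = 2 + 6 + 4 + 5 + 2 = 19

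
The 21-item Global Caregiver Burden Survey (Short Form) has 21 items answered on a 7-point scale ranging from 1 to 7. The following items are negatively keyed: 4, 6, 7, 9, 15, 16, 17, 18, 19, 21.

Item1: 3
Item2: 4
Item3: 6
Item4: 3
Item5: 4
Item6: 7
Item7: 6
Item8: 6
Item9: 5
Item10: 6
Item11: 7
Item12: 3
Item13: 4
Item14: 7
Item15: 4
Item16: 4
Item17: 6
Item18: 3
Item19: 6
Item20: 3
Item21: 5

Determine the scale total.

84

Reverse-coded items (reversed = (1+7) − raw = 8 − raw):
  item 4: 8 − 3 = 5
  item 6: 8 − 7 = 1
  item 7: 8 − 6 = 2
  item 9: 8 − 5 = 3
  item 15: 8 − 4 = 4
  item 16: 8 − 4 = 4
  item 17: 8 − 6 = 2
  item 18: 8 − 3 = 5
  item 19: 8 − 6 = 2
  item 21: 8 − 5 = 3
Scored responses: 3, 4, 6, 5, 4, 1, 2, 6, 3, 6, 7, 3, 4, 7, 4, 4, 2, 5, 2, 3, 3
Total = 3 + 4 + 6 + 5 + 4 + 1 + 2 + 6 + 3 + 6 + 7 + 3 + 4 + 7 + 4 + 4 + 2 + 5 + 2 + 3 + 3 = 84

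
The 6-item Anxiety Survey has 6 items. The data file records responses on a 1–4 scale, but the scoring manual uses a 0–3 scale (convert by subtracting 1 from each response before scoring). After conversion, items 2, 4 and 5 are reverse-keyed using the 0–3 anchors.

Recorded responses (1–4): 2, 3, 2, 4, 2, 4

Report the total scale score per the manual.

Convert to 0–3: 1, 2, 1, 3, 1, 3
Reverse-coded (reversed = (0+3) − raw = 3 − raw):
  item 2: 3 − 2 = 1
  item 4: 3 − 3 = 0
  item 5: 3 − 1 = 2
Scored: 1, 1, 1, 0, 2, 3
Total = 8

8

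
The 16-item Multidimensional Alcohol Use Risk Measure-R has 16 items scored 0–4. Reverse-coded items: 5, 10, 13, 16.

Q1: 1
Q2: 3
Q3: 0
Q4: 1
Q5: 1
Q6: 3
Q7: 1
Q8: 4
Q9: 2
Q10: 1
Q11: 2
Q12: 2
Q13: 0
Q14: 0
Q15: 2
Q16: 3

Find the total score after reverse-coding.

32

Raw sum = 26. Reverse-coded items: 5, 10, 13, 16; their raw sum = 5.
Each reversal replaces raw with 4 − raw, changing the total by 4 − 2·raw per item.
Total = 26 + 4·4 − 2·5 = 26 + 16 − 10 = 32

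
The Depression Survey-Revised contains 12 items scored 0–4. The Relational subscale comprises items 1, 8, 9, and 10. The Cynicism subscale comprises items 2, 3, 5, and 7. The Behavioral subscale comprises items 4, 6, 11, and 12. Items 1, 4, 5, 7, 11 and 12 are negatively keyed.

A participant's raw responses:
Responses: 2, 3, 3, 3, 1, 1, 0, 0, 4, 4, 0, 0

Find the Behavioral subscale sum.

Behavioral items: 4, 6, 11, 12.
Of these, items 4, 11, and 12 are negatively keyed; reversed = (0+4) − raw = 4 − raw.
  item 4: 4 − 3 = 1
  item 6: 1
  item 11: 4 − 0 = 4
  item 12: 4 − 0 = 4
Sum = 1 + 1 + 4 + 4 = 10

10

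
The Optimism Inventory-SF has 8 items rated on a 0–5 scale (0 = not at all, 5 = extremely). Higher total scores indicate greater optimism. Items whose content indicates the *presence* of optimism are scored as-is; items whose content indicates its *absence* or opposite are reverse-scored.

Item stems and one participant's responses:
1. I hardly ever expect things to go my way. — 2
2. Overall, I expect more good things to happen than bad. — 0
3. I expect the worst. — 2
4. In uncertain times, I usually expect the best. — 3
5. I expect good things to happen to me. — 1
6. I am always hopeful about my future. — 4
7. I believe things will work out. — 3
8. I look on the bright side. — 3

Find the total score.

Items 1, 3 describe the absence/opposite of optimism → reverse-score.
reverse-coded value = 5 − response.
  item 1: 5 − 2 = 3
  item 2: 0
  item 3: 5 − 2 = 3
  item 4: 3
  item 5: 1
  item 6: 4
  item 7: 3
  item 8: 3
Total = 3 + 0 + 3 + 3 + 1 + 4 + 3 + 3 = 20

20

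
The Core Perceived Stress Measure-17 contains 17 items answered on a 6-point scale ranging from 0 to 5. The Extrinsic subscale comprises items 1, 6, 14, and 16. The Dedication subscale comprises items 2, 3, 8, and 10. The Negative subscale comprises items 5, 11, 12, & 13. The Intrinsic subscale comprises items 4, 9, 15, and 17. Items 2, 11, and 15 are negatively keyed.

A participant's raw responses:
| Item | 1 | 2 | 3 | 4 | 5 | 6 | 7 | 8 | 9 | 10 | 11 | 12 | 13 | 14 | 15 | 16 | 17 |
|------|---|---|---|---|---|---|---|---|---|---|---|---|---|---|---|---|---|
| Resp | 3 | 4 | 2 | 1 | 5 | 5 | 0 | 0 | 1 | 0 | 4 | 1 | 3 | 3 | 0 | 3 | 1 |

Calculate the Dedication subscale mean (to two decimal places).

0.75

Dedication items: 2, 3, 8, 10.
Of these, item 2 is negatively keyed; reversed = (0+5) − raw = 5 − raw.
  item 2: 5 − 4 = 1
  item 3: 2
  item 8: 0
  item 10: 0
Sum = 1 + 2 + 0 + 0 = 3
Mean = 3 / 4 = 0.75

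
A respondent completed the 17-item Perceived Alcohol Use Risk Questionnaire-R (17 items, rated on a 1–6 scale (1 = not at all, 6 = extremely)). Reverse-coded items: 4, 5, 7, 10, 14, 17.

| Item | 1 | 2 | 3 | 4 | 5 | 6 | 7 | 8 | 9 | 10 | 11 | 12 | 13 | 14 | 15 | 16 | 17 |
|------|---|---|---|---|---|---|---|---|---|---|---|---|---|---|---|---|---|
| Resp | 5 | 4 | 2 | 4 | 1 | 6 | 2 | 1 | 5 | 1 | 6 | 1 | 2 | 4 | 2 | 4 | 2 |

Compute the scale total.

66

Reverse-coded items use 7 − raw:
  item 4: 7 − 4 = 3
  item 5: 7 − 1 = 6
  item 7: 7 − 2 = 5
  item 10: 7 − 1 = 6
  item 14: 7 − 4 = 3
  item 17: 7 − 2 = 5
Scored items: 5, 4, 2, 3, 6, 6, 5, 1, 5, 6, 6, 1, 2, 3, 2, 4, 5
Total = 5 + 4 + 2 + 3 + 6 + 6 + 5 + 1 + 5 + 6 + 6 + 1 + 2 + 3 + 2 + 4 + 5 = 66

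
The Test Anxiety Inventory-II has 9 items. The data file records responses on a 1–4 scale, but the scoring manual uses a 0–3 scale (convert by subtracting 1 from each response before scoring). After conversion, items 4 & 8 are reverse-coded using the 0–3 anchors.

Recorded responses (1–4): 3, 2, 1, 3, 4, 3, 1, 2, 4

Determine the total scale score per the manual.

Convert to 0–3: 2, 1, 0, 2, 3, 2, 0, 1, 3
Reverse-coded (reverse-coded value = 3 − response):
  item 4: 3 − 2 = 1
  item 8: 3 − 1 = 2
Scored: 2, 1, 0, 1, 3, 2, 0, 2, 3
Total = 14

14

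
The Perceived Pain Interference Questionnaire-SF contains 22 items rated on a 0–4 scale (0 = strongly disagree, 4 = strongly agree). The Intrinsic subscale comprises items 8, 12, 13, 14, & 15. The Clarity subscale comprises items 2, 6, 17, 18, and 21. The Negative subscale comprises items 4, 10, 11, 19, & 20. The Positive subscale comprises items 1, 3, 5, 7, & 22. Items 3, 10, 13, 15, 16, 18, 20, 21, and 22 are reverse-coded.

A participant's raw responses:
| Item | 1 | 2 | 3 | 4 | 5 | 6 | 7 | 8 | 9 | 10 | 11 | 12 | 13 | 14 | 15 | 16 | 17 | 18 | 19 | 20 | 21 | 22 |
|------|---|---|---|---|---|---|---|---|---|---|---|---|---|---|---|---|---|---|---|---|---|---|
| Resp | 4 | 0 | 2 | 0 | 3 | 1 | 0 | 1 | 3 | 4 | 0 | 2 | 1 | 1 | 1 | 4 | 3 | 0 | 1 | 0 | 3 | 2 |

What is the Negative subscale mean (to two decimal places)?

Negative items: 4, 10, 11, 19, 20.
Of these, items 10 and 20 are reverse-coded; reversed = (0+4) − raw = 4 − raw.
  item 4: 0
  item 10: 4 − 4 = 0
  item 11: 0
  item 19: 1
  item 20: 4 − 0 = 4
Sum = 0 + 0 + 0 + 1 + 4 = 5
Mean = 5 / 5 = 1.00

1.00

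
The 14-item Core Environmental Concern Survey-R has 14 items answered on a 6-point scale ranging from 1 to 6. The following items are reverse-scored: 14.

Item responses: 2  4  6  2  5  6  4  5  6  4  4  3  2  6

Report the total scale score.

54

Reverse-coded items (on a 1–6 scale, reversed = 7 − raw):
  item 14: 7 − 6 = 1
After reverse-coding: 2, 4, 6, 2, 5, 6, 4, 5, 6, 4, 4, 3, 2, 1
Total = 2 + 4 + 6 + 2 + 5 + 6 + 4 + 5 + 6 + 4 + 4 + 3 + 2 + 1 = 54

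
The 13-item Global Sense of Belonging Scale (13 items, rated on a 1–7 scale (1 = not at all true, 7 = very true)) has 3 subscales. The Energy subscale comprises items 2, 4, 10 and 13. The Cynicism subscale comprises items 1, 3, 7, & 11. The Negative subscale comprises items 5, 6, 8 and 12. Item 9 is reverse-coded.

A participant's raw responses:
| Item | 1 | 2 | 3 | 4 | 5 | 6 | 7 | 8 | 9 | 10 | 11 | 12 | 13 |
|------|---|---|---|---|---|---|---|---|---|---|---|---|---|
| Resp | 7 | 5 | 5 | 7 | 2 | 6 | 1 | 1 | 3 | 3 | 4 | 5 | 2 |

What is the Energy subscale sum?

Energy items: 2, 4, 10, 13.
  item 2: 5
  item 4: 7
  item 10: 3
  item 13: 2
Sum = 5 + 7 + 3 + 2 = 17

17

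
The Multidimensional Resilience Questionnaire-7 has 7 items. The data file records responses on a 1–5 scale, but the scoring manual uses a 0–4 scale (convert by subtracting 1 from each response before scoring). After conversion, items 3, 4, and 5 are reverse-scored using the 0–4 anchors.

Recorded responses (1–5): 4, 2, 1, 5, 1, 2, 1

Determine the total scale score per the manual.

Convert to 0–4: 3, 1, 0, 4, 0, 1, 0
Reverse-coded (reversed = (0+4) − raw = 4 − raw):
  item 3: 4 − 0 = 4
  item 4: 4 − 4 = 0
  item 5: 4 − 0 = 4
Scored: 3, 1, 4, 0, 4, 1, 0
Total = 13

13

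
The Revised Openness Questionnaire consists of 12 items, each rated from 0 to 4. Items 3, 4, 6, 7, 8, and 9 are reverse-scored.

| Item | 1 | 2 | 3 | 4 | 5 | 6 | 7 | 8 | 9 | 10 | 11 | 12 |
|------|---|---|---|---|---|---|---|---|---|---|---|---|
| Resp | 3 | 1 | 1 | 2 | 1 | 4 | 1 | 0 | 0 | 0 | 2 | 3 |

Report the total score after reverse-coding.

26

Reverse-coded items (reverse-coded value = 4 − response):
  item 3: 4 − 1 = 3
  item 4: 4 − 2 = 2
  item 6: 4 − 4 = 0
  item 7: 4 − 1 = 3
  item 8: 4 − 0 = 4
  item 9: 4 − 0 = 4
Scored responses: 3, 1, 3, 2, 1, 0, 3, 4, 4, 0, 2, 3
Total = 3 + 1 + 3 + 2 + 1 + 0 + 3 + 4 + 4 + 0 + 2 + 3 = 26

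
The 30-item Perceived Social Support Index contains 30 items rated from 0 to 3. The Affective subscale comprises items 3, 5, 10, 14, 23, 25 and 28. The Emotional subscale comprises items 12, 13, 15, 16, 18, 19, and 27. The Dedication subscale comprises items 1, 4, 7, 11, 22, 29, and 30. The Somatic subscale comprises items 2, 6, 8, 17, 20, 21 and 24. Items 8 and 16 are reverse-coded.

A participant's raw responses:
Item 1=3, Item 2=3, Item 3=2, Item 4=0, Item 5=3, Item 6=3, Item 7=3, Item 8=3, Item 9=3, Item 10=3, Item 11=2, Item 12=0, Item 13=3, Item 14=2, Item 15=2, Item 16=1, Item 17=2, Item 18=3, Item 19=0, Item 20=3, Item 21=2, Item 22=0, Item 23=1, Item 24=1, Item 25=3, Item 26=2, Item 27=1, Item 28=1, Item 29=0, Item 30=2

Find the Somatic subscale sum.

14

Somatic items: 2, 6, 8, 17, 20, 21, 24.
Of these, item 8 is reverse-coded; reverse-coded value = 3 − response.
  item 2: 3
  item 6: 3
  item 8: 3 − 3 = 0
  item 17: 2
  item 20: 3
  item 21: 2
  item 24: 1
Sum = 3 + 3 + 0 + 2 + 3 + 2 + 1 = 14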